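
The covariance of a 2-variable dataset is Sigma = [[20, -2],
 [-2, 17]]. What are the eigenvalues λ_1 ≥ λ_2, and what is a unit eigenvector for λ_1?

Step 1 — characteristic polynomial of 2×2 Sigma:
  det(Sigma - λI) = λ² - trace · λ + det = 0.
  trace = 20 + 17 = 37, det = 20·17 - (-2)² = 336.
Step 2 — discriminant:
  Δ = trace² - 4·det = 1369 - 1344 = 25.
Step 3 — eigenvalues:
  λ = (trace ± √Δ)/2 = (37 ± 5)/2,
  λ_1 = 21,  λ_2 = 16.

Step 4 — unit eigenvector for λ_1: solve (Sigma - λ_1 I)v = 0. First row:
  (20 - 21)·v_x + (-2)·v_y = 0, i.e. (-1)·v_x + (-2)·v_y = 0,
  so v ∝ (b, λ_1 - a) = (-2, 1); multiply by -1 so the first entry is positive: u = (2, -1).
  ||u|| = √((2)² + (-1)²) = √(5) ≈ 2.2361,
  v_1 = u/||u|| ≈ (0.8944, -0.4472) (||v_1|| = 1).

λ_1 = 21,  λ_2 = 16;  v_1 ≈ (0.8944, -0.4472)


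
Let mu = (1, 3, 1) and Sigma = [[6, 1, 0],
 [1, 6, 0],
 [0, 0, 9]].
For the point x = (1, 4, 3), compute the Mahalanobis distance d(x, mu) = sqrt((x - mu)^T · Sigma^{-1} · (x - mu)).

Step 1 — centre the observation: (x - mu) = (0, 1, 2).

Step 2 — invert Sigma (cofactor / det for 3×3, or solve directly):
  Sigma^{-1} = [[0.1714, -0.0286, 0],
 [-0.0286, 0.1714, 0],
 [0, 0, 0.1111]].

Step 3 — form the quadratic (x - mu)^T · Sigma^{-1} · (x - mu):
  Sigma^{-1} · (x - mu) = (-0.0286, 0.1714, 0.2222).
  (x - mu)^T · [Sigma^{-1} · (x - mu)] = (0)·(-0.0286) + (1)·(0.1714) + (2)·(0.2222) = 0.6159.

Step 4 — take square root: d = √(0.6159) ≈ 0.7848.

d(x, mu) = √(0.6159) ≈ 0.7848


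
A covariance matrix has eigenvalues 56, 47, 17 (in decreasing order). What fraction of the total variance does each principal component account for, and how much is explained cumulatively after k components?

Step 1 — total variance = trace(Sigma) = Σ λ_i = 56 + 47 + 17 = 120.

Step 2 — fraction explained by component i = λ_i / Σ λ:
  PC1: 56/120 = 0.4667
  PC2: 47/120 = 0.3917
  PC3: 17/120 = 0.1417

Step 3 — cumulative fraction after k components = (λ_1 + ... + λ_k) / Σ λ:
  k = 1: 56/120 = 0.4667
  k = 2: (56 + 47)/120 = 103/120 = 0.8583
  k = 3: (56 + 47 + 17)/120 = 120/120 = 1

Summary (fraction, with percent):

explained: PC1 0.4667 (46.67%), PC2 0.3917 (39.17%), PC3 0.1417 (14.17%);  cumulative: 0.4667, 0.8583, 1


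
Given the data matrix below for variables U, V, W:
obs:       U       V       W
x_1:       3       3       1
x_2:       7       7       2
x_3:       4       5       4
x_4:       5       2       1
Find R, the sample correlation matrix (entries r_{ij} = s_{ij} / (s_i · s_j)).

Step 1 — column means:
  mean(U) = (3 + 7 + 4 + 5) / 4 = 19/4 = 4.75
  mean(V) = (3 + 7 + 5 + 2) / 4 = 17/4 = 4.25
  mean(W) = (1 + 2 + 4 + 1) / 4 = 8/4 = 2

Step 2 — sample variances and covariances s[i,j] = (1/(n-1)) · Σ_k (x_{k,i} - mean_i) · (x_{k,j} - mean_j), with n-1 = 3:
  s[U,U] = ((-1.75)·(-1.75) + (2.25)·(2.25) + (-0.75)·(-0.75) + (0.25)·(0.25)) / 3 = 8.75/3 = 2.9167
  s[U,V] = ((-1.75)·(-1.25) + (2.25)·(2.75) + (-0.75)·(0.75) + (0.25)·(-2.25)) / 3 = 7.25/3 = 2.4167
  s[U,W] = ((-1.75)·(-1) + (2.25)·(0) + (-0.75)·(2) + (0.25)·(-1)) / 3 = 0/3 = 0
  s[V,V] = ((-1.25)·(-1.25) + (2.75)·(2.75) + (0.75)·(0.75) + (-2.25)·(-2.25)) / 3 = 14.75/3 = 4.9167
  s[V,W] = ((-1.25)·(-1) + (2.75)·(0) + (0.75)·(2) + (-2.25)·(-1)) / 3 = 5/3 = 1.6667
  s[W,W] = ((-1)·(-1) + (0)·(0) + (2)·(2) + (-1)·(-1)) / 3 = 6/3 = 2
  Sample standard deviations s_i = √(s[i,i]):
  s(U) = √(2.9167) = 1.7078
  s(V) = √(4.9167) = 2.2174
  s(W) = √(2) = 1.4142

Step 3 — r_{ij} = s_{ij} / (s_i · s_j):
  r[U,U] = 1 (diagonal).
  r[U,V] = 2.4167 / (1.7078 · 2.2174) = 2.4167 / 3.7869 = 0.6382
  r[U,W] = 0 / (1.7078 · 1.4142) = 0 / 2.4152 = 0
  r[V,V] = 1 (diagonal).
  r[V,W] = 1.6667 / (2.2174 · 1.4142) = 1.6667 / 3.1358 = 0.5315
  r[W,W] = 1 (diagonal).

R is symmetric with unit diagonal. Assembling:

R = [[1, 0.6382, 0],
 [0.6382, 1, 0.5315],
 [0, 0.5315, 1]]


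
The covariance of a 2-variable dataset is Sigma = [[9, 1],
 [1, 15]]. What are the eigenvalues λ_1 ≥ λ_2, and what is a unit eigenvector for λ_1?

Step 1 — characteristic polynomial of 2×2 Sigma:
  det(Sigma - λI) = λ² - trace · λ + det = 0.
  trace = 9 + 15 = 24, det = 9·15 - (1)² = 134.
Step 2 — discriminant:
  Δ = trace² - 4·det = 576 - 536 = 40.
Step 3 — eigenvalues:
  λ = (trace ± √Δ)/2 = (24 ± 6.3246)/2,
  λ_1 = 15.1623,  λ_2 = 8.8377.

Step 4 — unit eigenvector for λ_1: solve (Sigma - λ_1 I)v = 0. First row:
  (9 - 15.1623)·v_x + (1)·v_y = 0, i.e. (-6.1623)·v_x + (1)·v_y = 0,
  so v ∝ (b, λ_1 - a) = (1, 6.1623) = u.
  ||u|| = √((1)² + (6.1623)²) = √(38.9737) ≈ 6.2429,
  v_1 = u/||u|| ≈ (0.1602, 0.9871) (||v_1|| = 1).

λ_1 = 15.1623,  λ_2 = 8.8377;  v_1 ≈ (0.1602, 0.9871)


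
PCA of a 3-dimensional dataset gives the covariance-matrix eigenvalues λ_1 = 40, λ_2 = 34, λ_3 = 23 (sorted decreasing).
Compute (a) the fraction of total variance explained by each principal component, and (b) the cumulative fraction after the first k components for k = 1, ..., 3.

Step 1 — total variance = trace(Sigma) = Σ λ_i = 40 + 34 + 23 = 97.

Step 2 — fraction explained by component i = λ_i / Σ λ:
  PC1: 40/97 = 0.4124
  PC2: 34/97 = 0.3505
  PC3: 23/97 = 0.2371

Step 3 — cumulative fraction after k components = (λ_1 + ... + λ_k) / Σ λ:
  k = 1: 40/97 = 0.4124
  k = 2: (40 + 34)/97 = 74/97 = 0.7629
  k = 3: (40 + 34 + 23)/97 = 97/97 = 1

Summary (fraction, with percent):

explained: PC1 0.4124 (41.24%), PC2 0.3505 (35.05%), PC3 0.2371 (23.71%);  cumulative: 0.4124, 0.7629, 1


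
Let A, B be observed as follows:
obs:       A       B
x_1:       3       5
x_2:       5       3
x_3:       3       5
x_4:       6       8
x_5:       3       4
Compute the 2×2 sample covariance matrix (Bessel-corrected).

Step 1 — column means:
  mean(A) = (3 + 5 + 3 + 6 + 3) / 5 = 20/5 = 4
  mean(B) = (5 + 3 + 5 + 8 + 4) / 5 = 25/5 = 5

Step 2 — sample covariance S[i,j] = (1/(n-1)) · Σ_k (x_{k,i} - mean_i) · (x_{k,j} - mean_j), with n-1 = 4.
  S[A,A] = ((-1)·(-1) + (1)·(1) + (-1)·(-1) + (2)·(2) + (-1)·(-1)) / 4 = 8/4 = 2
  S[A,B] = ((-1)·(0) + (1)·(-2) + (-1)·(0) + (2)·(3) + (-1)·(-1)) / 4 = 5/4 = 1.25
  S[B,B] = ((0)·(0) + (-2)·(-2) + (0)·(0) + (3)·(3) + (-1)·(-1)) / 4 = 14/4 = 3.5

S is symmetric (S[j,i] = S[i,j]). Assembling:

S = [[2, 1.25],
 [1.25, 3.5]]


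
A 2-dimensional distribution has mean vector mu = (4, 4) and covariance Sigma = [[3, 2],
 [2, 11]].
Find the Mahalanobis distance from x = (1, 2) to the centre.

Step 1 — centre the observation: (x - mu) = (-3, -2).

Step 2 — invert Sigma. det(Sigma) = 3·11 - (2)² = 29.
  Sigma^{-1} = (1/det) · [[d, -b], [-b, a]] = [[0.3793, -0.069],
 [-0.069, 0.1034]].

Step 3 — form the quadratic (x - mu)^T · Sigma^{-1} · (x - mu):
  Sigma^{-1} · (x - mu) = (-1, 0).
  (x - mu)^T · [Sigma^{-1} · (x - mu)] = (-3)·(-1) + (-2)·(0) = 3.

Step 4 — take square root: d = √(3) ≈ 1.7321.

d(x, mu) = √(3) ≈ 1.7321


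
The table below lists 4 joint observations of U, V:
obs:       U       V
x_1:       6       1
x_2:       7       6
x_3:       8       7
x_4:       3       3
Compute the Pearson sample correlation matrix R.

Step 1 — column means:
  mean(U) = (6 + 7 + 8 + 3) / 4 = 24/4 = 6
  mean(V) = (1 + 6 + 7 + 3) / 4 = 17/4 = 4.25

Step 2 — sample variances and covariances s[i,j] = (1/(n-1)) · Σ_k (x_{k,i} - mean_i) · (x_{k,j} - mean_j), with n-1 = 3:
  s[U,U] = ((0)·(0) + (1)·(1) + (2)·(2) + (-3)·(-3)) / 3 = 14/3 = 4.6667
  s[U,V] = ((0)·(-3.25) + (1)·(1.75) + (2)·(2.75) + (-3)·(-1.25)) / 3 = 11/3 = 3.6667
  s[V,V] = ((-3.25)·(-3.25) + (1.75)·(1.75) + (2.75)·(2.75) + (-1.25)·(-1.25)) / 3 = 22.75/3 = 7.5833
  Sample standard deviations s_i = √(s[i,i]):
  s(U) = √(4.6667) = 2.1602
  s(V) = √(7.5833) = 2.7538

Step 3 — r_{ij} = s_{ij} / (s_i · s_j):
  r[U,U] = 1 (diagonal).
  r[U,V] = 3.6667 / (2.1602 · 2.7538) = 3.6667 / 5.9489 = 0.6164
  r[V,V] = 1 (diagonal).

R is symmetric with unit diagonal. Assembling:

R = [[1, 0.6164],
 [0.6164, 1]]


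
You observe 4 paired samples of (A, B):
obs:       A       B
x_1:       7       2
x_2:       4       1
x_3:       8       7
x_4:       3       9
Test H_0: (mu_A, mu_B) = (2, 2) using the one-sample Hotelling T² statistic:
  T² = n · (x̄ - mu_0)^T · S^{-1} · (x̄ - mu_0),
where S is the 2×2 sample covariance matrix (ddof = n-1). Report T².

Step 1 — sample mean vector:
  mean(A) = (7 + 4 + 8 + 3) / 4 = 22/4 = 5.5
  mean(B) = (2 + 1 + 7 + 9) / 4 = 19/4 = 4.75
  x̄ = (5.5, 4.75),  deviation x̄ - mu_0 = (5.5, 4.75) - (2, 2) = (3.5, 2.75).

Step 2 — sample covariance matrix, S[i,j] = (1/(n-1)) · Σ_k (x_{k,i} - mean_i) · (x_{k,j} - mean_j), divisor n-1 = 3:
  S[A,A] = ((1.5)·(1.5) + (-1.5)·(-1.5) + (2.5)·(2.5) + (-2.5)·(-2.5)) / 3 = 17/3 = 5.6667
  S[A,B] = ((1.5)·(-2.75) + (-1.5)·(-3.75) + (2.5)·(2.25) + (-2.5)·(4.25)) / 3 = -3.5/3 = -1.1667
  S[B,B] = ((-2.75)·(-2.75) + (-3.75)·(-3.75) + (2.25)·(2.25) + (4.25)·(4.25)) / 3 = 44.75/3 = 14.9167
  S = [[5.6667, -1.1667],
 [-1.1667, 14.9167]].

Step 3 — invert S. det(S) = 5.6667·14.9167 - (-1.1667)² = 83.1667.
  S^{-1} = (1/det) · [[d, -b], [-b, a]] = [[0.1794, 0.014],
 [0.014, 0.0681]].

Step 4 — quadratic form (x̄ - mu_0)^T · S^{-1} · (x̄ - mu_0):
  S^{-1} · (x̄ - mu_0) = (0.6663, 0.2365),
  (x̄ - mu_0)^T · [...] = (3.5)·(0.6663) + (2.75)·(0.2365) = 2.9825.

Step 5 — scale by n: T² = 4 · 2.9825 = 11.9299.

T² ≈ 11.9299


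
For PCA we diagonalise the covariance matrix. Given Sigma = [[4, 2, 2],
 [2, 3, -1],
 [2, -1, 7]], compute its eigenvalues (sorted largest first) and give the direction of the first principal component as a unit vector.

Step 1 — characteristic polynomial p(λ) = det(λI - Sigma) = λ³ - tr·λ² + c_1·λ - det, where tr = trace, c_1 = sum of the principal 2×2 minors, det = det(Sigma):
  tr = 4 + 3 + 7 = 14,
  c_1 = (4·3 - (2)²) + (4·7 - (2)²) + (3·7 - (-1)²) = 8 + 24 + 20 = 52,
  det = 4·(3·7 - (-1)²) - (2)·((2)·7 - (-1)·(2)) + (2)·((2)·(-1) - 3·(2)) = 4·(20) - (2)·(16) + (2)·(-8) = 32.
  So p(λ) = λ³ - 14λ² + 52λ - 32.
Step 2 — look for an integer root (rational root theorem: any rational root is an integer divisor of 32). Testing λ = 8:
  p(8) = 512 - 896 + 416 - 32 = 0  ✓
  Dividing out (λ - 8): p(λ) = (λ - 8)(λ² - 6λ + 4).
Step 3 — remaining eigenvalues from the quadratic λ² - 6λ + 4 = 0:
  Δ = 6² - 4·4 = 36 - 16 = 20,  λ = (6 ± √20)/2 = (6 ± 4.4721)/2 ≈ 5.2361 or 0.7639.
  Sorted: λ_1 = 8,  λ_2 = 5.2361,  λ_3 = 0.7639  (check: sum = 14 = tr ✓).

Step 4 — unit eigenvector for λ_1 = 8: v spans the null space of (Sigma - λ_1 I), whose rows are
  r_1 = (-4, 2, 2),  r_2 = (2, -5, -1),  r_3 = (2, -1, -1).
  v is orthogonal to every row, so take v ∝ r_1 × r_2 = ((2)·(-1) - (2)·(-5), (2)·(2) - (-4)·(-1), (-4)·(-5) - (2)·(2)) = (8, 0, 16).
  Rescale (divide by 8): u = (1, 0, 2).
  ||u|| = √((1)² + (0)² + (2)²) = √(5) ≈ 2.2361,  v_1 = u/||u|| ≈ (0.4472, 0, 0.8944) (||v_1|| = 1).

λ_1 = 8,  λ_2 = 5.2361,  λ_3 = 0.7639;  v_1 ≈ (0.4472, 0, 0.8944)


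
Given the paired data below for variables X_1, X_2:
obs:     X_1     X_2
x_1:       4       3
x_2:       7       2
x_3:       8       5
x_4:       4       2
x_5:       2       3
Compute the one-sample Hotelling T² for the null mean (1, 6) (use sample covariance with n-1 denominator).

Step 1 — sample mean vector:
  mean(X_1) = (4 + 7 + 8 + 4 + 2) / 5 = 25/5 = 5
  mean(X_2) = (3 + 2 + 5 + 2 + 3) / 5 = 15/5 = 3
  x̄ = (5, 3),  deviation x̄ - mu_0 = (5, 3) - (1, 6) = (4, -3).

Step 2 — sample covariance matrix, S[i,j] = (1/(n-1)) · Σ_k (x_{k,i} - mean_i) · (x_{k,j} - mean_j), divisor n-1 = 4:
  S[X_1,X_1] = ((-1)·(-1) + (2)·(2) + (3)·(3) + (-1)·(-1) + (-3)·(-3)) / 4 = 24/4 = 6
  S[X_1,X_2] = ((-1)·(0) + (2)·(-1) + (3)·(2) + (-1)·(-1) + (-3)·(0)) / 4 = 5/4 = 1.25
  S[X_2,X_2] = ((0)·(0) + (-1)·(-1) + (2)·(2) + (-1)·(-1) + (0)·(0)) / 4 = 6/4 = 1.5
  S = [[6, 1.25],
 [1.25, 1.5]].

Step 3 — invert S. det(S) = 6·1.5 - (1.25)² = 7.4375.
  S^{-1} = (1/det) · [[d, -b], [-b, a]] = [[0.2017, -0.1681],
 [-0.1681, 0.8067]].

Step 4 — quadratic form (x̄ - mu_0)^T · S^{-1} · (x̄ - mu_0):
  S^{-1} · (x̄ - mu_0) = (1.3109, -3.0924),
  (x̄ - mu_0)^T · [...] = (4)·(1.3109) + (-3)·(-3.0924) = 14.521.

Step 5 — scale by n: T² = 5 · 14.521 = 72.605.

T² ≈ 72.605


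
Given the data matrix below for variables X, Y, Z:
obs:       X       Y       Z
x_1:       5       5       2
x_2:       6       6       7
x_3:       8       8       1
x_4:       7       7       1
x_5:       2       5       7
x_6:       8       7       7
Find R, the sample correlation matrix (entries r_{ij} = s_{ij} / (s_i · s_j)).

Step 1 — column means:
  mean(X) = (5 + 6 + 8 + 7 + 2 + 8) / 6 = 36/6 = 6
  mean(Y) = (5 + 6 + 8 + 7 + 5 + 7) / 6 = 38/6 = 6.3333
  mean(Z) = (2 + 7 + 1 + 1 + 7 + 7) / 6 = 25/6 = 4.1667

Step 2 — sample variances and covariances s[i,j] = (1/(n-1)) · Σ_k (x_{k,i} - mean_i) · (x_{k,j} - mean_j), with n-1 = 5:
  s[X,X] = ((-1)·(-1) + (0)·(0) + (2)·(2) + (1)·(1) + (-4)·(-4) + (2)·(2)) / 5 = 26/5 = 5.2
  s[X,Y] = ((-1)·(-1.3333) + (0)·(-0.3333) + (2)·(1.6667) + (1)·(0.6667) + (-4)·(-1.3333) + (2)·(0.6667)) / 5 = 12/5 = 2.4
  s[X,Z] = ((-1)·(-2.1667) + (0)·(2.8333) + (2)·(-3.1667) + (1)·(-3.1667) + (-4)·(2.8333) + (2)·(2.8333)) / 5 = -13/5 = -2.6
  s[Y,Y] = ((-1.3333)·(-1.3333) + (-0.3333)·(-0.3333) + (1.6667)·(1.6667) + (0.6667)·(0.6667) + (-1.3333)·(-1.3333) + (0.6667)·(0.6667)) / 5 = 7.3333/5 = 1.4667
  s[Y,Z] = ((-1.3333)·(-2.1667) + (-0.3333)·(2.8333) + (1.6667)·(-3.1667) + (0.6667)·(-3.1667) + (-1.3333)·(2.8333) + (0.6667)·(2.8333)) / 5 = -7.3333/5 = -1.4667
  s[Z,Z] = ((-2.1667)·(-2.1667) + (2.8333)·(2.8333) + (-3.1667)·(-3.1667) + (-3.1667)·(-3.1667) + (2.8333)·(2.8333) + (2.8333)·(2.8333)) / 5 = 48.8333/5 = 9.7667
  Sample standard deviations s_i = √(s[i,i]):
  s(X) = √(5.2) = 2.2804
  s(Y) = √(1.4667) = 1.2111
  s(Z) = √(9.7667) = 3.1252

Step 3 — r_{ij} = s_{ij} / (s_i · s_j):
  r[X,X] = 1 (diagonal).
  r[X,Y] = 2.4 / (2.2804 · 1.2111) = 2.4 / 2.7616 = 0.869
  r[X,Z] = -2.6 / (2.2804 · 3.1252) = -2.6 / 7.1265 = -0.3648
  r[Y,Y] = 1 (diagonal).
  r[Y,Z] = -1.4667 / (1.2111 · 3.1252) = -1.4667 / 3.7848 = -0.3875
  r[Z,Z] = 1 (diagonal).

R is symmetric with unit diagonal. Assembling:

R = [[1, 0.869, -0.3648],
 [0.869, 1, -0.3875],
 [-0.3648, -0.3875, 1]]


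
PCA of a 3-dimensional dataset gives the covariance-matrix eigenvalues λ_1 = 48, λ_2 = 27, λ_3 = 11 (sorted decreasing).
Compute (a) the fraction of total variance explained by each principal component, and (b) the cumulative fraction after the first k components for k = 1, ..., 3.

Step 1 — total variance = trace(Sigma) = Σ λ_i = 48 + 27 + 11 = 86.

Step 2 — fraction explained by component i = λ_i / Σ λ:
  PC1: 48/86 = 0.5581
  PC2: 27/86 = 0.314
  PC3: 11/86 = 0.1279

Step 3 — cumulative fraction after k components = (λ_1 + ... + λ_k) / Σ λ:
  k = 1: 48/86 = 0.5581
  k = 2: (48 + 27)/86 = 75/86 = 0.8721
  k = 3: (48 + 27 + 11)/86 = 86/86 = 1

Summary (fraction, with percent):

explained: PC1 0.5581 (55.81%), PC2 0.314 (31.4%), PC3 0.1279 (12.79%);  cumulative: 0.5581, 0.8721, 1


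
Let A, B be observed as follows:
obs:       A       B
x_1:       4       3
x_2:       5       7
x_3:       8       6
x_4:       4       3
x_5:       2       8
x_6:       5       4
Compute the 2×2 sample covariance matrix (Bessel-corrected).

Step 1 — column means:
  mean(A) = (4 + 5 + 8 + 4 + 2 + 5) / 6 = 28/6 = 4.6667
  mean(B) = (3 + 7 + 6 + 3 + 8 + 4) / 6 = 31/6 = 5.1667

Step 2 — sample covariance S[i,j] = (1/(n-1)) · Σ_k (x_{k,i} - mean_i) · (x_{k,j} - mean_j), with n-1 = 5.
  S[A,A] = ((-0.6667)·(-0.6667) + (0.3333)·(0.3333) + (3.3333)·(3.3333) + (-0.6667)·(-0.6667) + (-2.6667)·(-2.6667) + (0.3333)·(0.3333)) / 5 = 19.3333/5 = 3.8667
  S[A,B] = ((-0.6667)·(-2.1667) + (0.3333)·(1.8333) + (3.3333)·(0.8333) + (-0.6667)·(-2.1667) + (-2.6667)·(2.8333) + (0.3333)·(-1.1667)) / 5 = -1.6667/5 = -0.3333
  S[B,B] = ((-2.1667)·(-2.1667) + (1.8333)·(1.8333) + (0.8333)·(0.8333) + (-2.1667)·(-2.1667) + (2.8333)·(2.8333) + (-1.1667)·(-1.1667)) / 5 = 22.8333/5 = 4.5667

S is symmetric (S[j,i] = S[i,j]). Assembling:

S = [[3.8667, -0.3333],
 [-0.3333, 4.5667]]


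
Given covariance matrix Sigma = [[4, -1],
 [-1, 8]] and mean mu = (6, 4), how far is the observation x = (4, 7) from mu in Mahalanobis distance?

Step 1 — centre the observation: (x - mu) = (-2, 3).

Step 2 — invert Sigma. det(Sigma) = 4·8 - (-1)² = 31.
  Sigma^{-1} = (1/det) · [[d, -b], [-b, a]] = [[0.2581, 0.0323],
 [0.0323, 0.129]].

Step 3 — form the quadratic (x - mu)^T · Sigma^{-1} · (x - mu):
  Sigma^{-1} · (x - mu) = (-0.4194, 0.3226).
  (x - mu)^T · [Sigma^{-1} · (x - mu)] = (-2)·(-0.4194) + (3)·(0.3226) = 1.8065.

Step 4 — take square root: d = √(1.8065) ≈ 1.344.

d(x, mu) = √(1.8065) ≈ 1.344


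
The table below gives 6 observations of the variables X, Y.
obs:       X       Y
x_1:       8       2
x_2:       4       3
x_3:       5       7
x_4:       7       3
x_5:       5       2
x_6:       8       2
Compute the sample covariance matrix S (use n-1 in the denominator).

Step 1 — column means:
  mean(X) = (8 + 4 + 5 + 7 + 5 + 8) / 6 = 37/6 = 6.1667
  mean(Y) = (2 + 3 + 7 + 3 + 2 + 2) / 6 = 19/6 = 3.1667

Step 2 — sample covariance S[i,j] = (1/(n-1)) · Σ_k (x_{k,i} - mean_i) · (x_{k,j} - mean_j), with n-1 = 5.
  S[X,X] = ((1.8333)·(1.8333) + (-2.1667)·(-2.1667) + (-1.1667)·(-1.1667) + (0.8333)·(0.8333) + (-1.1667)·(-1.1667) + (1.8333)·(1.8333)) / 5 = 14.8333/5 = 2.9667
  S[X,Y] = ((1.8333)·(-1.1667) + (-2.1667)·(-0.1667) + (-1.1667)·(3.8333) + (0.8333)·(-0.1667) + (-1.1667)·(-1.1667) + (1.8333)·(-1.1667)) / 5 = -7.1667/5 = -1.4333
  S[Y,Y] = ((-1.1667)·(-1.1667) + (-0.1667)·(-0.1667) + (3.8333)·(3.8333) + (-0.1667)·(-0.1667) + (-1.1667)·(-1.1667) + (-1.1667)·(-1.1667)) / 5 = 18.8333/5 = 3.7667

S is symmetric (S[j,i] = S[i,j]). Assembling:

S = [[2.9667, -1.4333],
 [-1.4333, 3.7667]]


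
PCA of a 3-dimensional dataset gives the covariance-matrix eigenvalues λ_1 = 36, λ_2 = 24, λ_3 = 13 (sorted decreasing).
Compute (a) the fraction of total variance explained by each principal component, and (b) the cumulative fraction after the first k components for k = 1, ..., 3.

Step 1 — total variance = trace(Sigma) = Σ λ_i = 36 + 24 + 13 = 73.

Step 2 — fraction explained by component i = λ_i / Σ λ:
  PC1: 36/73 = 0.4932
  PC2: 24/73 = 0.3288
  PC3: 13/73 = 0.1781

Step 3 — cumulative fraction after k components = (λ_1 + ... + λ_k) / Σ λ:
  k = 1: 36/73 = 0.4932
  k = 2: (36 + 24)/73 = 60/73 = 0.8219
  k = 3: (36 + 24 + 13)/73 = 73/73 = 1

Summary (fraction, with percent):

explained: PC1 0.4932 (49.32%), PC2 0.3288 (32.88%), PC3 0.1781 (17.81%);  cumulative: 0.4932, 0.8219, 1


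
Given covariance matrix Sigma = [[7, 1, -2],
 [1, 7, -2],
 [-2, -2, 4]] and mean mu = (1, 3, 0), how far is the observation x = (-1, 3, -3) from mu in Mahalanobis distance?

Step 1 — centre the observation: (x - mu) = (-2, 0, -3).

Step 2 — invert Sigma (cofactor / det for 3×3, or solve directly):
  Sigma^{-1} = [[0.1667, 0, 0.0833],
 [0, 0.1667, 0.0833],
 [0.0833, 0.0833, 0.3333]].

Step 3 — form the quadratic (x - mu)^T · Sigma^{-1} · (x - mu):
  Sigma^{-1} · (x - mu) = (-0.5833, -0.25, -1.1667).
  (x - mu)^T · [Sigma^{-1} · (x - mu)] = (-2)·(-0.5833) + (0)·(-0.25) + (-3)·(-1.1667) = 4.6667.

Step 4 — take square root: d = √(4.6667) ≈ 2.1602.

d(x, mu) = √(4.6667) ≈ 2.1602


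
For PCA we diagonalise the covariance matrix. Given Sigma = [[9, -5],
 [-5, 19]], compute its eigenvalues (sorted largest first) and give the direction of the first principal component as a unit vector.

Step 1 — characteristic polynomial of 2×2 Sigma:
  det(Sigma - λI) = λ² - trace · λ + det = 0.
  trace = 9 + 19 = 28, det = 9·19 - (-5)² = 146.
Step 2 — discriminant:
  Δ = trace² - 4·det = 784 - 584 = 200.
Step 3 — eigenvalues:
  λ = (trace ± √Δ)/2 = (28 ± 14.1421)/2,
  λ_1 = 21.0711,  λ_2 = 6.9289.

Step 4 — unit eigenvector for λ_1: solve (Sigma - λ_1 I)v = 0. First row:
  (9 - 21.0711)·v_x + (-5)·v_y = 0, i.e. (-12.0711)·v_x + (-5)·v_y = 0,
  so v ∝ (b, λ_1 - a) = (-5, 12.0711); multiply by -1 so the first entry is positive: u = (5, -12.0711).
  ||u|| = √((5)² + (-12.0711)²) = √(170.7107) ≈ 13.0656,
  v_1 = u/||u|| ≈ (0.3827, -0.9239) (||v_1|| = 1).

λ_1 = 21.0711,  λ_2 = 6.9289;  v_1 ≈ (0.3827, -0.9239)


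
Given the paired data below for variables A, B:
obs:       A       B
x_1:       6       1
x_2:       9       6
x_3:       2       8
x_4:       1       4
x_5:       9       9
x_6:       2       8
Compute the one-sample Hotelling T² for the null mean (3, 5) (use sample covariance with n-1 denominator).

Step 1 — sample mean vector:
  mean(A) = (6 + 9 + 2 + 1 + 9 + 2) / 6 = 29/6 = 4.8333
  mean(B) = (1 + 6 + 8 + 4 + 9 + 8) / 6 = 36/6 = 6
  x̄ = (4.8333, 6),  deviation x̄ - mu_0 = (4.8333, 6) - (3, 5) = (1.8333, 1).

Step 2 — sample covariance matrix, S[i,j] = (1/(n-1)) · Σ_k (x_{k,i} - mean_i) · (x_{k,j} - mean_j), divisor n-1 = 5:
  S[A,A] = ((1.1667)·(1.1667) + (4.1667)·(4.1667) + (-2.8333)·(-2.8333) + (-3.8333)·(-3.8333) + (4.1667)·(4.1667) + (-2.8333)·(-2.8333)) / 5 = 66.8333/5 = 13.3667
  S[A,B] = ((1.1667)·(-5) + (4.1667)·(0) + (-2.8333)·(2) + (-3.8333)·(-2) + (4.1667)·(3) + (-2.8333)·(2)) / 5 = 3/5 = 0.6
  S[B,B] = ((-5)·(-5) + (0)·(0) + (2)·(2) + (-2)·(-2) + (3)·(3) + (2)·(2)) / 5 = 46/5 = 9.2
  S = [[13.3667, 0.6],
 [0.6, 9.2]].

Step 3 — invert S. det(S) = 13.3667·9.2 - (0.6)² = 122.6133.
  S^{-1} = (1/det) · [[d, -b], [-b, a]] = [[0.075, -0.0049],
 [-0.0049, 0.109]].

Step 4 — quadratic form (x̄ - mu_0)^T · S^{-1} · (x̄ - mu_0):
  S^{-1} · (x̄ - mu_0) = (0.1327, 0.1),
  (x̄ - mu_0)^T · [...] = (1.8333)·(0.1327) + (1)·(0.1) = 0.3433.

Step 5 — scale by n: T² = 6 · 0.3433 = 2.0596.

T² ≈ 2.0596


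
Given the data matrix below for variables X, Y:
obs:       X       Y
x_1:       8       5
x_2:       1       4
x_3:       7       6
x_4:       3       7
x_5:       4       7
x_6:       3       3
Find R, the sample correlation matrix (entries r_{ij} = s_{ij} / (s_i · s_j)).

Step 1 — column means:
  mean(X) = (8 + 1 + 7 + 3 + 4 + 3) / 6 = 26/6 = 4.3333
  mean(Y) = (5 + 4 + 6 + 7 + 7 + 3) / 6 = 32/6 = 5.3333

Step 2 — sample variances and covariances s[i,j] = (1/(n-1)) · Σ_k (x_{k,i} - mean_i) · (x_{k,j} - mean_j), with n-1 = 5:
  s[X,X] = ((3.6667)·(3.6667) + (-3.3333)·(-3.3333) + (2.6667)·(2.6667) + (-1.3333)·(-1.3333) + (-0.3333)·(-0.3333) + (-1.3333)·(-1.3333)) / 5 = 35.3333/5 = 7.0667
  s[X,Y] = ((3.6667)·(-0.3333) + (-3.3333)·(-1.3333) + (2.6667)·(0.6667) + (-1.3333)·(1.6667) + (-0.3333)·(1.6667) + (-1.3333)·(-2.3333)) / 5 = 5.3333/5 = 1.0667
  s[Y,Y] = ((-0.3333)·(-0.3333) + (-1.3333)·(-1.3333) + (0.6667)·(0.6667) + (1.6667)·(1.6667) + (1.6667)·(1.6667) + (-2.3333)·(-2.3333)) / 5 = 13.3333/5 = 2.6667
  Sample standard deviations s_i = √(s[i,i]):
  s(X) = √(7.0667) = 2.6583
  s(Y) = √(2.6667) = 1.633

Step 3 — r_{ij} = s_{ij} / (s_i · s_j):
  r[X,X] = 1 (diagonal).
  r[X,Y] = 1.0667 / (2.6583 · 1.633) = 1.0667 / 4.341 = 0.2457
  r[Y,Y] = 1 (diagonal).

R is symmetric with unit diagonal. Assembling:

R = [[1, 0.2457],
 [0.2457, 1]]


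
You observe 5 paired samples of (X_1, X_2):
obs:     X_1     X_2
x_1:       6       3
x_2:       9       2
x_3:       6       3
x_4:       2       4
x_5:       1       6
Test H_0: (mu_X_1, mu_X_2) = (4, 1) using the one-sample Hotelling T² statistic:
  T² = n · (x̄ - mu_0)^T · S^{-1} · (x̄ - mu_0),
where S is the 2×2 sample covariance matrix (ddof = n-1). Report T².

Step 1 — sample mean vector:
  mean(X_1) = (6 + 9 + 6 + 2 + 1) / 5 = 24/5 = 4.8
  mean(X_2) = (3 + 2 + 3 + 4 + 6) / 5 = 18/5 = 3.6
  x̄ = (4.8, 3.6),  deviation x̄ - mu_0 = (4.8, 3.6) - (4, 1) = (0.8, 2.6).

Step 2 — sample covariance matrix, S[i,j] = (1/(n-1)) · Σ_k (x_{k,i} - mean_i) · (x_{k,j} - mean_j), divisor n-1 = 4:
  S[X_1,X_1] = ((1.2)·(1.2) + (4.2)·(4.2) + (1.2)·(1.2) + (-2.8)·(-2.8) + (-3.8)·(-3.8)) / 4 = 42.8/4 = 10.7
  S[X_1,X_2] = ((1.2)·(-0.6) + (4.2)·(-1.6) + (1.2)·(-0.6) + (-2.8)·(0.4) + (-3.8)·(2.4)) / 4 = -18.4/4 = -4.6
  S[X_2,X_2] = ((-0.6)·(-0.6) + (-1.6)·(-1.6) + (-0.6)·(-0.6) + (0.4)·(0.4) + (2.4)·(2.4)) / 4 = 9.2/4 = 2.3
  S = [[10.7, -4.6],
 [-4.6, 2.3]].

Step 3 — invert S. det(S) = 10.7·2.3 - (-4.6)² = 3.45.
  S^{-1} = (1/det) · [[d, -b], [-b, a]] = [[0.6667, 1.3333],
 [1.3333, 3.1014]].

Step 4 — quadratic form (x̄ - mu_0)^T · S^{-1} · (x̄ - mu_0):
  S^{-1} · (x̄ - mu_0) = (4, 9.1304),
  (x̄ - mu_0)^T · [...] = (0.8)·(4) + (2.6)·(9.1304) = 26.9391.

Step 5 — scale by n: T² = 5 · 26.9391 = 134.6957.

T² ≈ 134.6957


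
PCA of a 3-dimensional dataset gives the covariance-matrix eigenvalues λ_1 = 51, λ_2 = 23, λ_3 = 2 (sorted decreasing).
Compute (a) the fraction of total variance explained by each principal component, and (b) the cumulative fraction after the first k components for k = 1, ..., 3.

Step 1 — total variance = trace(Sigma) = Σ λ_i = 51 + 23 + 2 = 76.

Step 2 — fraction explained by component i = λ_i / Σ λ:
  PC1: 51/76 = 0.6711
  PC2: 23/76 = 0.3026
  PC3: 2/76 = 0.0263

Step 3 — cumulative fraction after k components = (λ_1 + ... + λ_k) / Σ λ:
  k = 1: 51/76 = 0.6711
  k = 2: (51 + 23)/76 = 74/76 = 0.9737
  k = 3: (51 + 23 + 2)/76 = 76/76 = 1

Summary (fraction, with percent):

explained: PC1 0.6711 (67.11%), PC2 0.3026 (30.26%), PC3 0.0263 (2.63%);  cumulative: 0.6711, 0.9737, 1


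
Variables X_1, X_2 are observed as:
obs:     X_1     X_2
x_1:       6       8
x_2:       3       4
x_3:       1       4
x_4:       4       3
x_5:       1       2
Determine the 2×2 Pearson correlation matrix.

Step 1 — column means:
  mean(X_1) = (6 + 3 + 1 + 4 + 1) / 5 = 15/5 = 3
  mean(X_2) = (8 + 4 + 4 + 3 + 2) / 5 = 21/5 = 4.2

Step 2 — sample variances and covariances s[i,j] = (1/(n-1)) · Σ_k (x_{k,i} - mean_i) · (x_{k,j} - mean_j), with n-1 = 4:
  s[X_1,X_1] = ((3)·(3) + (0)·(0) + (-2)·(-2) + (1)·(1) + (-2)·(-2)) / 4 = 18/4 = 4.5
  s[X_1,X_2] = ((3)·(3.8) + (0)·(-0.2) + (-2)·(-0.2) + (1)·(-1.2) + (-2)·(-2.2)) / 4 = 15/4 = 3.75
  s[X_2,X_2] = ((3.8)·(3.8) + (-0.2)·(-0.2) + (-0.2)·(-0.2) + (-1.2)·(-1.2) + (-2.2)·(-2.2)) / 4 = 20.8/4 = 5.2
  Sample standard deviations s_i = √(s[i,i]):
  s(X_1) = √(4.5) = 2.1213
  s(X_2) = √(5.2) = 2.2804

Step 3 — r_{ij} = s_{ij} / (s_i · s_j):
  r[X_1,X_1] = 1 (diagonal).
  r[X_1,X_2] = 3.75 / (2.1213 · 2.2804) = 3.75 / 4.8374 = 0.7752
  r[X_2,X_2] = 1 (diagonal).

R is symmetric with unit diagonal. Assembling:

R = [[1, 0.7752],
 [0.7752, 1]]


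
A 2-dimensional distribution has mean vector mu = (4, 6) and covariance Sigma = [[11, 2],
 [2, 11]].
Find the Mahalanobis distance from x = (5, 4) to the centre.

Step 1 — centre the observation: (x - mu) = (1, -2).

Step 2 — invert Sigma. det(Sigma) = 11·11 - (2)² = 117.
  Sigma^{-1} = (1/det) · [[d, -b], [-b, a]] = [[0.094, -0.0171],
 [-0.0171, 0.094]].

Step 3 — form the quadratic (x - mu)^T · Sigma^{-1} · (x - mu):
  Sigma^{-1} · (x - mu) = (0.1282, -0.2051).
  (x - mu)^T · [Sigma^{-1} · (x - mu)] = (1)·(0.1282) + (-2)·(-0.2051) = 0.5385.

Step 4 — take square root: d = √(0.5385) ≈ 0.7338.

d(x, mu) = √(0.5385) ≈ 0.7338


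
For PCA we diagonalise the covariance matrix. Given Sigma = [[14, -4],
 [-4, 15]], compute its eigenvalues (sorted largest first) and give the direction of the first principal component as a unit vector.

Step 1 — characteristic polynomial of 2×2 Sigma:
  det(Sigma - λI) = λ² - trace · λ + det = 0.
  trace = 14 + 15 = 29, det = 14·15 - (-4)² = 194.
Step 2 — discriminant:
  Δ = trace² - 4·det = 841 - 776 = 65.
Step 3 — eigenvalues:
  λ = (trace ± √Δ)/2 = (29 ± 8.0623)/2,
  λ_1 = 18.5311,  λ_2 = 10.4689.

Step 4 — unit eigenvector for λ_1: solve (Sigma - λ_1 I)v = 0. First row:
  (14 - 18.5311)·v_x + (-4)·v_y = 0, i.e. (-4.5311)·v_x + (-4)·v_y = 0,
  so v ∝ (b, λ_1 - a) = (-4, 4.5311); multiply by -1 so the first entry is positive: u = (4, -4.5311).
  ||u|| = √((4)² + (-4.5311)²) = √(36.5311) ≈ 6.0441,
  v_1 = u/||u|| ≈ (0.6618, -0.7497) (||v_1|| = 1).

λ_1 = 18.5311,  λ_2 = 10.4689;  v_1 ≈ (0.6618, -0.7497)


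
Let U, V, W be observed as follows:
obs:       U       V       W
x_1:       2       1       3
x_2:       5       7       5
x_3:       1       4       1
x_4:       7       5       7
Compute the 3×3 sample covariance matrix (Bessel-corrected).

Step 1 — column means:
  mean(U) = (2 + 5 + 1 + 7) / 4 = 15/4 = 3.75
  mean(V) = (1 + 7 + 4 + 5) / 4 = 17/4 = 4.25
  mean(W) = (3 + 5 + 1 + 7) / 4 = 16/4 = 4

Step 2 — sample covariance S[i,j] = (1/(n-1)) · Σ_k (x_{k,i} - mean_i) · (x_{k,j} - mean_j), with n-1 = 3.
  S[U,U] = ((-1.75)·(-1.75) + (1.25)·(1.25) + (-2.75)·(-2.75) + (3.25)·(3.25)) / 3 = 22.75/3 = 7.5833
  S[U,V] = ((-1.75)·(-3.25) + (1.25)·(2.75) + (-2.75)·(-0.25) + (3.25)·(0.75)) / 3 = 12.25/3 = 4.0833
  S[U,W] = ((-1.75)·(-1) + (1.25)·(1) + (-2.75)·(-3) + (3.25)·(3)) / 3 = 21/3 = 7
  S[V,V] = ((-3.25)·(-3.25) + (2.75)·(2.75) + (-0.25)·(-0.25) + (0.75)·(0.75)) / 3 = 18.75/3 = 6.25
  S[V,W] = ((-3.25)·(-1) + (2.75)·(1) + (-0.25)·(-3) + (0.75)·(3)) / 3 = 9/3 = 3
  S[W,W] = ((-1)·(-1) + (1)·(1) + (-3)·(-3) + (3)·(3)) / 3 = 20/3 = 6.6667

S is symmetric (S[j,i] = S[i,j]). Assembling:

S = [[7.5833, 4.0833, 7],
 [4.0833, 6.25, 3],
 [7, 3, 6.6667]]


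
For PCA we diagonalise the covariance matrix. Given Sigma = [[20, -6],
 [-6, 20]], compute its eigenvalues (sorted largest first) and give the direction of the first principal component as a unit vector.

Step 1 — characteristic polynomial of 2×2 Sigma:
  det(Sigma - λI) = λ² - trace · λ + det = 0.
  trace = 20 + 20 = 40, det = 20·20 - (-6)² = 364.
Step 2 — discriminant:
  Δ = trace² - 4·det = 1600 - 1456 = 144.
Step 3 — eigenvalues:
  λ = (trace ± √Δ)/2 = (40 ± 12)/2,
  λ_1 = 26,  λ_2 = 14.

Step 4 — unit eigenvector for λ_1: solve (Sigma - λ_1 I)v = 0. First row:
  (20 - 26)·v_x + (-6)·v_y = 0, i.e. (-6)·v_x + (-6)·v_y = 0,
  so v ∝ (b, λ_1 - a) = (-6, 6); multiply by -1 so the first entry is positive: u = (6, -6).
  ||u|| = √((6)² + (-6)²) = √(72) ≈ 8.4853,
  v_1 = u/||u|| ≈ (0.7071, -0.7071) (||v_1|| = 1).

λ_1 = 26,  λ_2 = 14;  v_1 ≈ (0.7071, -0.7071)


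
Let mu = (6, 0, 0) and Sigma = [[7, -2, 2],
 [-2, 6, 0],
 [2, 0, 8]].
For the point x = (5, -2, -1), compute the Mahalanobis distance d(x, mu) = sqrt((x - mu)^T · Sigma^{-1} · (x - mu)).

Step 1 — centre the observation: (x - mu) = (-1, -2, -1).

Step 2 — invert Sigma (cofactor / det for 3×3, or solve directly):
  Sigma^{-1} = [[0.1714, 0.0571, -0.0429],
 [0.0571, 0.1857, -0.0143],
 [-0.0429, -0.0143, 0.1357]].

Step 3 — form the quadratic (x - mu)^T · Sigma^{-1} · (x - mu):
  Sigma^{-1} · (x - mu) = (-0.2429, -0.4143, -0.0643).
  (x - mu)^T · [Sigma^{-1} · (x - mu)] = (-1)·(-0.2429) + (-2)·(-0.4143) + (-1)·(-0.0643) = 1.1357.

Step 4 — take square root: d = √(1.1357) ≈ 1.0657.

d(x, mu) = √(1.1357) ≈ 1.0657


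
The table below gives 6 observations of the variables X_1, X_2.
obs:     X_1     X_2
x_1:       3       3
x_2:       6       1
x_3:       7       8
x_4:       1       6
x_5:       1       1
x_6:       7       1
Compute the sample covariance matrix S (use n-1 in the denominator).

Step 1 — column means:
  mean(X_1) = (3 + 6 + 7 + 1 + 1 + 7) / 6 = 25/6 = 4.1667
  mean(X_2) = (3 + 1 + 8 + 6 + 1 + 1) / 6 = 20/6 = 3.3333

Step 2 — sample covariance S[i,j] = (1/(n-1)) · Σ_k (x_{k,i} - mean_i) · (x_{k,j} - mean_j), with n-1 = 5.
  S[X_1,X_1] = ((-1.1667)·(-1.1667) + (1.8333)·(1.8333) + (2.8333)·(2.8333) + (-3.1667)·(-3.1667) + (-3.1667)·(-3.1667) + (2.8333)·(2.8333)) / 5 = 40.8333/5 = 8.1667
  S[X_1,X_2] = ((-1.1667)·(-0.3333) + (1.8333)·(-2.3333) + (2.8333)·(4.6667) + (-3.1667)·(2.6667) + (-3.1667)·(-2.3333) + (2.8333)·(-2.3333)) / 5 = 1.6667/5 = 0.3333
  S[X_2,X_2] = ((-0.3333)·(-0.3333) + (-2.3333)·(-2.3333) + (4.6667)·(4.6667) + (2.6667)·(2.6667) + (-2.3333)·(-2.3333) + (-2.3333)·(-2.3333)) / 5 = 45.3333/5 = 9.0667

S is symmetric (S[j,i] = S[i,j]). Assembling:

S = [[8.1667, 0.3333],
 [0.3333, 9.0667]]


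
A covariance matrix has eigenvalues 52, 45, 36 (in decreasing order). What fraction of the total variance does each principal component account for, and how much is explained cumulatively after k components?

Step 1 — total variance = trace(Sigma) = Σ λ_i = 52 + 45 + 36 = 133.

Step 2 — fraction explained by component i = λ_i / Σ λ:
  PC1: 52/133 = 0.391
  PC2: 45/133 = 0.3383
  PC3: 36/133 = 0.2707

Step 3 — cumulative fraction after k components = (λ_1 + ... + λ_k) / Σ λ:
  k = 1: 52/133 = 0.391
  k = 2: (52 + 45)/133 = 97/133 = 0.7293
  k = 3: (52 + 45 + 36)/133 = 133/133 = 1

Summary (fraction, with percent):

explained: PC1 0.391 (39.1%), PC2 0.3383 (33.83%), PC3 0.2707 (27.07%);  cumulative: 0.391, 0.7293, 1


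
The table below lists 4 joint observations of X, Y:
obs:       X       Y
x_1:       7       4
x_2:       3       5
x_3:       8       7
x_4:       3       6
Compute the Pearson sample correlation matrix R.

Step 1 — column means:
  mean(X) = (7 + 3 + 8 + 3) / 4 = 21/4 = 5.25
  mean(Y) = (4 + 5 + 7 + 6) / 4 = 22/4 = 5.5

Step 2 — sample variances and covariances s[i,j] = (1/(n-1)) · Σ_k (x_{k,i} - mean_i) · (x_{k,j} - mean_j), with n-1 = 3:
  s[X,X] = ((1.75)·(1.75) + (-2.25)·(-2.25) + (2.75)·(2.75) + (-2.25)·(-2.25)) / 3 = 20.75/3 = 6.9167
  s[X,Y] = ((1.75)·(-1.5) + (-2.25)·(-0.5) + (2.75)·(1.5) + (-2.25)·(0.5)) / 3 = 1.5/3 = 0.5
  s[Y,Y] = ((-1.5)·(-1.5) + (-0.5)·(-0.5) + (1.5)·(1.5) + (0.5)·(0.5)) / 3 = 5/3 = 1.6667
  Sample standard deviations s_i = √(s[i,i]):
  s(X) = √(6.9167) = 2.63
  s(Y) = √(1.6667) = 1.291

Step 3 — r_{ij} = s_{ij} / (s_i · s_j):
  r[X,X] = 1 (diagonal).
  r[X,Y] = 0.5 / (2.63 · 1.291) = 0.5 / 3.3953 = 0.1473
  r[Y,Y] = 1 (diagonal).

R is symmetric with unit diagonal. Assembling:

R = [[1, 0.1473],
 [0.1473, 1]]


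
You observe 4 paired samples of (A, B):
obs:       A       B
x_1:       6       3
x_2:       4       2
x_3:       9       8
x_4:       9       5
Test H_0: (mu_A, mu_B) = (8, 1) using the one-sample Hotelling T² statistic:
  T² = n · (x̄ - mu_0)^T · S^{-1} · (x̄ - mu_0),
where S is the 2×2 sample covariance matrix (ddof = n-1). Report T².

Step 1 — sample mean vector:
  mean(A) = (6 + 4 + 9 + 9) / 4 = 28/4 = 7
  mean(B) = (3 + 2 + 8 + 5) / 4 = 18/4 = 4.5
  x̄ = (7, 4.5),  deviation x̄ - mu_0 = (7, 4.5) - (8, 1) = (-1, 3.5).

Step 2 — sample covariance matrix, S[i,j] = (1/(n-1)) · Σ_k (x_{k,i} - mean_i) · (x_{k,j} - mean_j), divisor n-1 = 3:
  S[A,A] = ((-1)·(-1) + (-3)·(-3) + (2)·(2) + (2)·(2)) / 3 = 18/3 = 6
  S[A,B] = ((-1)·(-1.5) + (-3)·(-2.5) + (2)·(3.5) + (2)·(0.5)) / 3 = 17/3 = 5.6667
  S[B,B] = ((-1.5)·(-1.5) + (-2.5)·(-2.5) + (3.5)·(3.5) + (0.5)·(0.5)) / 3 = 21/3 = 7
  S = [[6, 5.6667],
 [5.6667, 7]].

Step 3 — invert S. det(S) = 6·7 - (5.6667)² = 9.8889.
  S^{-1} = (1/det) · [[d, -b], [-b, a]] = [[0.7079, -0.573],
 [-0.573, 0.6067]].

Step 4 — quadratic form (x̄ - mu_0)^T · S^{-1} · (x̄ - mu_0):
  S^{-1} · (x̄ - mu_0) = (-2.7135, 2.6966),
  (x̄ - mu_0)^T · [...] = (-1)·(-2.7135) + (3.5)·(2.6966) = 12.1517.

Step 5 — scale by n: T² = 4 · 12.1517 = 48.6067.

T² ≈ 48.6067


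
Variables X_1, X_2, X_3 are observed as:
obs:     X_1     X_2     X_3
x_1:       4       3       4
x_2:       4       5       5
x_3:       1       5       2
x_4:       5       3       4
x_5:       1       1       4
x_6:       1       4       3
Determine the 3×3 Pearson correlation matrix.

Step 1 — column means:
  mean(X_1) = (4 + 4 + 1 + 5 + 1 + 1) / 6 = 16/6 = 2.6667
  mean(X_2) = (3 + 5 + 5 + 3 + 1 + 4) / 6 = 21/6 = 3.5
  mean(X_3) = (4 + 5 + 2 + 4 + 4 + 3) / 6 = 22/6 = 3.6667

Step 2 — sample variances and covariances s[i,j] = (1/(n-1)) · Σ_k (x_{k,i} - mean_i) · (x_{k,j} - mean_j), with n-1 = 5:
  s[X_1,X_1] = ((1.3333)·(1.3333) + (1.3333)·(1.3333) + (-1.6667)·(-1.6667) + (2.3333)·(2.3333) + (-1.6667)·(-1.6667) + (-1.6667)·(-1.6667)) / 5 = 17.3333/5 = 3.4667
  s[X_1,X_2] = ((1.3333)·(-0.5) + (1.3333)·(1.5) + (-1.6667)·(1.5) + (2.3333)·(-0.5) + (-1.6667)·(-2.5) + (-1.6667)·(0.5)) / 5 = 1/5 = 0.2
  s[X_1,X_3] = ((1.3333)·(0.3333) + (1.3333)·(1.3333) + (-1.6667)·(-1.6667) + (2.3333)·(0.3333) + (-1.6667)·(0.3333) + (-1.6667)·(-0.6667)) / 5 = 6.3333/5 = 1.2667
  s[X_2,X_2] = ((-0.5)·(-0.5) + (1.5)·(1.5) + (1.5)·(1.5) + (-0.5)·(-0.5) + (-2.5)·(-2.5) + (0.5)·(0.5)) / 5 = 11.5/5 = 2.3
  s[X_2,X_3] = ((-0.5)·(0.3333) + (1.5)·(1.3333) + (1.5)·(-1.6667) + (-0.5)·(0.3333) + (-2.5)·(0.3333) + (0.5)·(-0.6667)) / 5 = -2/5 = -0.4
  s[X_3,X_3] = ((0.3333)·(0.3333) + (1.3333)·(1.3333) + (-1.6667)·(-1.6667) + (0.3333)·(0.3333) + (0.3333)·(0.3333) + (-0.6667)·(-0.6667)) / 5 = 5.3333/5 = 1.0667
  Sample standard deviations s_i = √(s[i,i]):
  s(X_1) = √(3.4667) = 1.8619
  s(X_2) = √(2.3) = 1.5166
  s(X_3) = √(1.0667) = 1.0328

Step 3 — r_{ij} = s_{ij} / (s_i · s_j):
  r[X_1,X_1] = 1 (diagonal).
  r[X_1,X_2] = 0.2 / (1.8619 · 1.5166) = 0.2 / 2.8237 = 0.0708
  r[X_1,X_3] = 1.2667 / (1.8619 · 1.0328) = 1.2667 / 1.923 = 0.6587
  r[X_2,X_2] = 1 (diagonal).
  r[X_2,X_3] = -0.4 / (1.5166 · 1.0328) = -0.4 / 1.5663 = -0.2554
  r[X_3,X_3] = 1 (diagonal).

R is symmetric with unit diagonal. Assembling:

R = [[1, 0.0708, 0.6587],
 [0.0708, 1, -0.2554],
 [0.6587, -0.2554, 1]]


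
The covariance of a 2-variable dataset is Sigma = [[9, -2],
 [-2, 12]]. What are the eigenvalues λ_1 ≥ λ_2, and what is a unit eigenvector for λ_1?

Step 1 — characteristic polynomial of 2×2 Sigma:
  det(Sigma - λI) = λ² - trace · λ + det = 0.
  trace = 9 + 12 = 21, det = 9·12 - (-2)² = 104.
Step 2 — discriminant:
  Δ = trace² - 4·det = 441 - 416 = 25.
Step 3 — eigenvalues:
  λ = (trace ± √Δ)/2 = (21 ± 5)/2,
  λ_1 = 13,  λ_2 = 8.

Step 4 — unit eigenvector for λ_1: solve (Sigma - λ_1 I)v = 0. First row:
  (9 - 13)·v_x + (-2)·v_y = 0, i.e. (-4)·v_x + (-2)·v_y = 0,
  so v ∝ (b, λ_1 - a) = (-2, 4); multiply by -1 so the first entry is positive: u = (2, -4).
  ||u|| = √((2)² + (-4)²) = √(20) ≈ 4.4721,
  v_1 = u/||u|| ≈ (0.4472, -0.8944) (||v_1|| = 1).

λ_1 = 13,  λ_2 = 8;  v_1 ≈ (0.4472, -0.8944)


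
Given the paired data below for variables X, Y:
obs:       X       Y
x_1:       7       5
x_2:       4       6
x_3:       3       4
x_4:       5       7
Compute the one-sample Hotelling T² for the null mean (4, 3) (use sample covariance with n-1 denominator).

Step 1 — sample mean vector:
  mean(X) = (7 + 4 + 3 + 5) / 4 = 19/4 = 4.75
  mean(Y) = (5 + 6 + 4 + 7) / 4 = 22/4 = 5.5
  x̄ = (4.75, 5.5),  deviation x̄ - mu_0 = (4.75, 5.5) - (4, 3) = (0.75, 2.5).

Step 2 — sample covariance matrix, S[i,j] = (1/(n-1)) · Σ_k (x_{k,i} - mean_i) · (x_{k,j} - mean_j), divisor n-1 = 3:
  S[X,X] = ((2.25)·(2.25) + (-0.75)·(-0.75) + (-1.75)·(-1.75) + (0.25)·(0.25)) / 3 = 8.75/3 = 2.9167
  S[X,Y] = ((2.25)·(-0.5) + (-0.75)·(0.5) + (-1.75)·(-1.5) + (0.25)·(1.5)) / 3 = 1.5/3 = 0.5
  S[Y,Y] = ((-0.5)·(-0.5) + (0.5)·(0.5) + (-1.5)·(-1.5) + (1.5)·(1.5)) / 3 = 5/3 = 1.6667
  S = [[2.9167, 0.5],
 [0.5, 1.6667]].

Step 3 — invert S. det(S) = 2.9167·1.6667 - (0.5)² = 4.6111.
  S^{-1} = (1/det) · [[d, -b], [-b, a]] = [[0.3614, -0.1084],
 [-0.1084, 0.6325]].

Step 4 — quadratic form (x̄ - mu_0)^T · S^{-1} · (x̄ - mu_0):
  S^{-1} · (x̄ - mu_0) = (0, 1.5),
  (x̄ - mu_0)^T · [...] = (0.75)·(0) + (2.5)·(1.5) = 3.75.

Step 5 — scale by n: T² = 4 · 3.75 = 15.

T² ≈ 15


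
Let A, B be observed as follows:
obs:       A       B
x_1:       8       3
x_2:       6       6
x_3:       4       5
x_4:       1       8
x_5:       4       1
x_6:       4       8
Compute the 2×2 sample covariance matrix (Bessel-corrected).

Step 1 — column means:
  mean(A) = (8 + 6 + 4 + 1 + 4 + 4) / 6 = 27/6 = 4.5
  mean(B) = (3 + 6 + 5 + 8 + 1 + 8) / 6 = 31/6 = 5.1667

Step 2 — sample covariance S[i,j] = (1/(n-1)) · Σ_k (x_{k,i} - mean_i) · (x_{k,j} - mean_j), with n-1 = 5.
  S[A,A] = ((3.5)·(3.5) + (1.5)·(1.5) + (-0.5)·(-0.5) + (-3.5)·(-3.5) + (-0.5)·(-0.5) + (-0.5)·(-0.5)) / 5 = 27.5/5 = 5.5
  S[A,B] = ((3.5)·(-2.1667) + (1.5)·(0.8333) + (-0.5)·(-0.1667) + (-3.5)·(2.8333) + (-0.5)·(-4.1667) + (-0.5)·(2.8333)) / 5 = -15.5/5 = -3.1
  S[B,B] = ((-2.1667)·(-2.1667) + (0.8333)·(0.8333) + (-0.1667)·(-0.1667) + (2.8333)·(2.8333) + (-4.1667)·(-4.1667) + (2.8333)·(2.8333)) / 5 = 38.8333/5 = 7.7667

S is symmetric (S[j,i] = S[i,j]). Assembling:

S = [[5.5, -3.1],
 [-3.1, 7.7667]]
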